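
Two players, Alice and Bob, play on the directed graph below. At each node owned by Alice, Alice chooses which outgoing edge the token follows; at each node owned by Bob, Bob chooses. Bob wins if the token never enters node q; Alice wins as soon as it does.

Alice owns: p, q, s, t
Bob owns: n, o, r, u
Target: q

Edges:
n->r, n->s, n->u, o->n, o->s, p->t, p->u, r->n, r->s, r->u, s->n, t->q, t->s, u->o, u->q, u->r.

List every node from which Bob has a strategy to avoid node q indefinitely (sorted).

A0 = {q}
A1: add {t} — t (Alice) has t→q.
A2: add {p} — p (Alice) has p→t.
A3 = A2; e.g. n (Bob) can still go to r. Fixed point.
Alice's attractor = {p, q, t}; Bob avoids the target exactly from the complement.

n, o, r, s, u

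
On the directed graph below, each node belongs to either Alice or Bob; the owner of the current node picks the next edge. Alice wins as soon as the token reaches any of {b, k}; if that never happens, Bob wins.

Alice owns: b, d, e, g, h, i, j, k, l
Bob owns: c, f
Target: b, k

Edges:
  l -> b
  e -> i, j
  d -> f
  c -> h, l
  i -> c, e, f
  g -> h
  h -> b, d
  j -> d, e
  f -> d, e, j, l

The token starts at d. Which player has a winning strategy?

A0 = {b, k}
A1: add {h, l} — h (Alice) has h→b; l (Alice) has l→b.
A2: add {c, g} — c (Bob): all of {h, l} already in; g (Alice) has g→h.
A3: add {i} — i (Alice) has i→c.
A4: add {e} — e (Alice) has e→i.
A5: add {j} — j (Alice) has j→e.
A6 = A5; e.g. d (Alice) has no edge into A5. Fixed point.
d never enters the attractor, so Bob can avoid the target forever.

Bob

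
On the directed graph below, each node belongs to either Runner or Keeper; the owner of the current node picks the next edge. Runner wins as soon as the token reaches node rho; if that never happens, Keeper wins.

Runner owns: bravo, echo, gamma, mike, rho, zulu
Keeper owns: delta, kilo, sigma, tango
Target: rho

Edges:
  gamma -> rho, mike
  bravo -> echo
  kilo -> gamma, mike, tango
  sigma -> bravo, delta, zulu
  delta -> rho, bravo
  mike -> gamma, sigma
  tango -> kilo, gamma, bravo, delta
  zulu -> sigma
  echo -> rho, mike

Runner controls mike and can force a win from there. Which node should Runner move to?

gamma

A0 = {rho}
A1: add {echo, gamma} — echo (Runner) has echo→rho; gamma (Runner) has gamma→rho.
A2: add {bravo, mike} — bravo (Runner) has bravo→echo; mike (Runner) has mike→gamma.
A3: add {delta} — delta (Keeper): all of {rho, bravo} already in.
A4 = A3; e.g. kilo (Keeper) can still go to tango. Fixed point.
From mike, successor gamma is in the attractor (rank 1); the other successor sigma is not.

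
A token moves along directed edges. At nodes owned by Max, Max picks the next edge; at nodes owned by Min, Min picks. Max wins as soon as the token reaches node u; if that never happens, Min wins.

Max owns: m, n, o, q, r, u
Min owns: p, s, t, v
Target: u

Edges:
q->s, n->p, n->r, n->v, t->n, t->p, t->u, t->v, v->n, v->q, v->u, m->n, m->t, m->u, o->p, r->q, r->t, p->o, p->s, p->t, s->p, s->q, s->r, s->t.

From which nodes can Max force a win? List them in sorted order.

m, u

A0 = {u}
A1: add {m} — m (Max) has m→u.
A2 = A1; e.g. n (Max) has no edge into A1. Fixed point.
Max's winning region = {m, u}.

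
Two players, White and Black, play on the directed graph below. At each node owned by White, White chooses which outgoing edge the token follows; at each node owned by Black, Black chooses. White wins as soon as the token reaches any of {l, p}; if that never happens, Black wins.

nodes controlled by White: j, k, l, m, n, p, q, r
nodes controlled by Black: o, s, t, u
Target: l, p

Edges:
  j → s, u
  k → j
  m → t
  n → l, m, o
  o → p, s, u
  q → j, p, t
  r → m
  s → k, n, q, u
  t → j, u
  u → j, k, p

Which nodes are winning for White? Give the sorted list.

l, n, p, q

A0 = {l, p}
A1: add {n, q} — n (White) has n→l; q (White) has q→p.
A2 = A1; e.g. j (White) has no edge into A1. Fixed point.
White's winning region = {l, n, p, q}.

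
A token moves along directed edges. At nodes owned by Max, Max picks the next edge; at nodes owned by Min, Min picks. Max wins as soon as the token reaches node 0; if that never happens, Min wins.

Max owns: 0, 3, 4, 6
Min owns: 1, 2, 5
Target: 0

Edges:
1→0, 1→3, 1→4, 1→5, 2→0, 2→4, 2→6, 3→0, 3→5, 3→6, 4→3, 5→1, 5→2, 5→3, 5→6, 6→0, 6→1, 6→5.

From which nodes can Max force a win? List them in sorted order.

0, 2, 3, 4, 6

A0 = {0}
A1: add {3, 6} — 3 (Max) has 3→0; 6 (Max) has 6→0.
A2: add {4} — 4 (Max) has 4→3.
A3: add {2} — 2 (Min): all of {0, 4, 6} already in.
A4 = A3; e.g. 1 (Min) can still go to 5. Fixed point.
Max's winning region = {0, 2, 3, 4, 6}.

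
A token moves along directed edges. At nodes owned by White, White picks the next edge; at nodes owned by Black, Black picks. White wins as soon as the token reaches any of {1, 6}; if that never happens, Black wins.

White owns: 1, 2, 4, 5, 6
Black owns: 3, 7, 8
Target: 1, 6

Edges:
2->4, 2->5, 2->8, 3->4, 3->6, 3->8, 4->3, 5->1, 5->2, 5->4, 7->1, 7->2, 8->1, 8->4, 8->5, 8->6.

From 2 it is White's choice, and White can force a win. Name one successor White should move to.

5

A0 = {1, 6}
A1: add {5} — 5 (White) has 5→1.
A2: add {2} — 2 (White) has 2→5.
A3: add {7} — 7 (Black): all of {1, 2} already in.
A4 = A3; e.g. 3 (Black) can still go to 4. Fixed point.
From 2, successor 5 is in the attractor (rank 1); the other successors 4, 8 are not.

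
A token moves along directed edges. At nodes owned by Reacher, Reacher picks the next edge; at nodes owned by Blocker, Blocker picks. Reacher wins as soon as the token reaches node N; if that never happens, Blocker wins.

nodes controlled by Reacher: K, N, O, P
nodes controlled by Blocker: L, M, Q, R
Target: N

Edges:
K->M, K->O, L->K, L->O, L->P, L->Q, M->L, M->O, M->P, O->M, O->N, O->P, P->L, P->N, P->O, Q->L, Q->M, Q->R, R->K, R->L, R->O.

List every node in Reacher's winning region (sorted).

K, N, O, P

A0 = {N}
A1: add {O, P} — O (Reacher) has O→N; P (Reacher) has P→N.
A2: add {K} — K (Reacher) has K→O.
A3 = A2; e.g. L (Blocker) can still go to Q. Fixed point.
Reacher's winning region = {K, N, O, P}.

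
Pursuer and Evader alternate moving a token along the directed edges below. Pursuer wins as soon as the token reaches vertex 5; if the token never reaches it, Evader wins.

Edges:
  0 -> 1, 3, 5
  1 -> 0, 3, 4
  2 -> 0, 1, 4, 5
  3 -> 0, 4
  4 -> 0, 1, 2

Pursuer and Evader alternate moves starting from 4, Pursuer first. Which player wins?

Evader

Track states (vertex, player-to-move).
A0 = {(5,Pursuer), (5,Evader)}
A1: add {(0,Pursuer), (2,Pursuer)}.
A2 = A1; e.g. (0,Evader) stays out. (4,Pursuer) never enters ⇒ Evader avoids the target.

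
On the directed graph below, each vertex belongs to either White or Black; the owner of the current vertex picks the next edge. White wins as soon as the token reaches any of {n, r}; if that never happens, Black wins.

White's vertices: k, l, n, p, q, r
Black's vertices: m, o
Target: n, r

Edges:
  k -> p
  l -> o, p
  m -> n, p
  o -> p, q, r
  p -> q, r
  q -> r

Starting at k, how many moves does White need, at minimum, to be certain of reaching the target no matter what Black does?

A0 = {n, r}
A1: add {p, q} — p (White) has p→r; q (White) has q→r.
A2: add {k, l, m, o} — k (White) has k→p; l (White) has l→p; m (Black): all of {n, p} already in; o (Black): all of {p, q, r} already in.
A2 = all vertices. Fixed point.
k enters the attractor at level 2, so White can force the target in 2 moves from there.

2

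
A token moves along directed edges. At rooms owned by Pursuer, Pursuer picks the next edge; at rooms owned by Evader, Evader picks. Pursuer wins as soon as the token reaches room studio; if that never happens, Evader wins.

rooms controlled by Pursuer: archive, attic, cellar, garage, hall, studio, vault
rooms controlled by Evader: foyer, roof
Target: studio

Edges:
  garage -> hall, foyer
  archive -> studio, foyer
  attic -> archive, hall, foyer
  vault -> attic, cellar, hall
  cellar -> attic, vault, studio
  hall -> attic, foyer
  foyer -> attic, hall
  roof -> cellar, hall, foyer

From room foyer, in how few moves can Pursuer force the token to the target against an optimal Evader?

4

A0 = {studio}
A1: add {archive, cellar} — archive (Pursuer) has archive→studio; cellar (Pursuer) has cellar→studio.
A2: add {attic, vault} — attic (Pursuer) has attic→archive; vault (Pursuer) has vault→cellar.
A3: add {hall} — hall (Pursuer) has hall→attic.
A4: add {foyer, garage} — garage (Pursuer) has garage→hall; foyer (Evader): all of {attic, hall} already in.
foyer enters the attractor at level 4, so Pursuer can force the target in 4 moves from there.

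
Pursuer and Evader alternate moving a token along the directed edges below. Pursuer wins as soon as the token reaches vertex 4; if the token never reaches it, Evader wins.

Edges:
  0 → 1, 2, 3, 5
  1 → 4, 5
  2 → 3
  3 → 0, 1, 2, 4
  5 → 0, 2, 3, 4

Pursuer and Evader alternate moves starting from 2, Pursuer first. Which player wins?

Track states (vertex, player-to-move).
A0 = {(4,Pursuer), (4,Evader)}
A1: add {(1,Pursuer), (3,Pursuer), (5,Pursuer)}.
A2: add {(1,Evader), (2,Evader)}.
A3: add {(0,Pursuer)}.
A4 = A3; e.g. (0,Evader) stays out. (2,Pursuer) never enters ⇒ Evader avoids the target.

Evader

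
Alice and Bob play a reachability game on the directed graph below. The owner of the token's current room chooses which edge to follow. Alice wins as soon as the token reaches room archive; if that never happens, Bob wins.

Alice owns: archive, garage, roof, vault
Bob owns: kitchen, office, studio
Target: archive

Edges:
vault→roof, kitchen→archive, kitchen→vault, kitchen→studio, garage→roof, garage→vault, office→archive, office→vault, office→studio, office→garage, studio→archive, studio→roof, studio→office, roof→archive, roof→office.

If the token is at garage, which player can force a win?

A0 = {archive}
A1: add {roof} — roof (Alice) has roof→archive.
A2: add {garage, vault} — vault (Alice) has vault→roof; garage (Alice) has garage→roof.
A3 = A2; e.g. kitchen (Bob) can still go to studio. Fixed point.
garage ∈ A2, so Alice can force the target.

Alice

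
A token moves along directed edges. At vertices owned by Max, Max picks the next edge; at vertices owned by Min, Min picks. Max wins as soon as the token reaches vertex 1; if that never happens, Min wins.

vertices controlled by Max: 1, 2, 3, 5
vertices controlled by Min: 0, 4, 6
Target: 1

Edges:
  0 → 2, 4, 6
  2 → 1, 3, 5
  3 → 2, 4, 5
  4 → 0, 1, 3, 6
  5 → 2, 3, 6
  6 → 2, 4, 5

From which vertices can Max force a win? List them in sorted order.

1, 2, 3, 5

A0 = {1}
A1: add {2} — 2 (Max) has 2→1.
A2: add {3, 5} — 3 (Max) has 3→2; 5 (Max) has 5→2.
A3 = A2; e.g. 0 (Min) can still go to 4. Fixed point.
Max's winning region = {1, 2, 3, 5}.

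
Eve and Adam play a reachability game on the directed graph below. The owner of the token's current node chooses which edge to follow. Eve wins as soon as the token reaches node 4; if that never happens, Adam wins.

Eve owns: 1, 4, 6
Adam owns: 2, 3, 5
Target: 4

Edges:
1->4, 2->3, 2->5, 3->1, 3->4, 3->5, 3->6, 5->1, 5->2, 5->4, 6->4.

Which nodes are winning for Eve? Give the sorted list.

A0 = {4}
A1: add {1, 6} — 1 (Eve) has 1→4; 6 (Eve) has 6→4.
A2 = A1; e.g. 2 (Adam) can still go to 3. Fixed point.
Eve's winning region = {1, 4, 6}.

1, 4, 6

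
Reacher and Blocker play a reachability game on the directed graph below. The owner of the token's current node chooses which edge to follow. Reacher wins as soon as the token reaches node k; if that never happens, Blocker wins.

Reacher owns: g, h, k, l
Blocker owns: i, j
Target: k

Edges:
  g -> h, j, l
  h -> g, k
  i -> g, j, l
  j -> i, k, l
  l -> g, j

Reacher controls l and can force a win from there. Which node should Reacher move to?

g

A0 = {k}
A1: add {h} — h (Reacher) has h→k.
A2: add {g} — g (Reacher) has g→h.
A3: add {l} — l (Reacher) has l→g.
A4 = A3; e.g. i (Blocker) can still go to j. Fixed point.
From l, successor g is in the attractor (rank 2); the other successor j is not.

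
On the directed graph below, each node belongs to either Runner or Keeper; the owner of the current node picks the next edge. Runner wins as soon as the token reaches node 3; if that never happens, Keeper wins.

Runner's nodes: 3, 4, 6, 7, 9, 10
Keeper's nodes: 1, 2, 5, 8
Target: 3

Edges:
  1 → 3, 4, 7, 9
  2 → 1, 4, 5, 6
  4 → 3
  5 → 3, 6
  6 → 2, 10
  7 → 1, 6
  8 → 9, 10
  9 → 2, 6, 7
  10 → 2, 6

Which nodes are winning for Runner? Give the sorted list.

A0 = {3}
A1: add {4} — 4 (Runner) has 4→3.
A2 = A1; e.g. 1 (Keeper) can still go to 7. Fixed point.
Runner's winning region = {3, 4}.

3, 4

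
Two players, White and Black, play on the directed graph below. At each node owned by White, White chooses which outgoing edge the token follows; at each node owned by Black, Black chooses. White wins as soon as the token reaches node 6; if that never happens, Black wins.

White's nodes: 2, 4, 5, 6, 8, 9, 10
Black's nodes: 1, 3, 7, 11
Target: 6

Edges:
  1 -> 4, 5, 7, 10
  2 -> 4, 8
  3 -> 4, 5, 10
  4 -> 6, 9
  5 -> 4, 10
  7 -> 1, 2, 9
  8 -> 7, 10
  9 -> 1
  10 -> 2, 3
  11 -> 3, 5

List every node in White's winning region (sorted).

2, 3, 4, 5, 6, 8, 10, 11

A0 = {6}
A1: add {4} — 4 (White) has 4→6.
A2: add {2, 5} — 2 (White) has 2→4; 5 (White) has 5→4.
A3: add {10} — 10 (White) has 10→2.
A4: add {3, 8} — 3 (Black): all of {4, 5, 10} already in; 8 (White) has 8→10.
A5: add {11} — 11 (Black): all of {3, 5} already in.
A6 = A5; e.g. 1 (Black) can still go to 7. Fixed point.
White's winning region = {2, 3, 4, 5, 6, 8, 10, 11}.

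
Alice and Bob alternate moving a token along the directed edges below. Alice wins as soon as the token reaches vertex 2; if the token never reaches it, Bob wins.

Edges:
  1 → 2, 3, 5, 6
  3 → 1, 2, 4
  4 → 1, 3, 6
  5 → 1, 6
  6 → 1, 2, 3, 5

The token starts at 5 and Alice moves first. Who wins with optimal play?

Bob

Track states (vertex, player-to-move).
A0 = {(2,Alice), (2,Bob)}
A1: add {(1,Alice), (3,Alice), (6,Alice)}.
A2: add {(4,Bob), (5,Bob)}.
A3 = A2; e.g. (1,Bob) stays out. (5,Alice) never enters ⇒ Bob avoids the target.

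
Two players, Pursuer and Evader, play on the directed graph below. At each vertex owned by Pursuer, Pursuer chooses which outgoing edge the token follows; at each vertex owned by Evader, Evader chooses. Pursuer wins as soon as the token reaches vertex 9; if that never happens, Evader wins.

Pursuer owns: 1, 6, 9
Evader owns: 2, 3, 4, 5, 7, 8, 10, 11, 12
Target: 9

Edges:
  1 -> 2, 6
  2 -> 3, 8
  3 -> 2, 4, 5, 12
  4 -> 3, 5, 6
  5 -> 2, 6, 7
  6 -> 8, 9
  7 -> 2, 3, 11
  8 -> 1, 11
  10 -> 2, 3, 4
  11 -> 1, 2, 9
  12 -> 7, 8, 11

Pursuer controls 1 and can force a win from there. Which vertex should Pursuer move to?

6

A0 = {9}
A1: add {6} — 6 (Pursuer) has 6→9.
A2: add {1} — 1 (Pursuer) has 1→6.
A3 = A2; e.g. 2 (Evader) can still go to 3. Fixed point.
From 1, successor 6 is in the attractor (rank 1); the other successor 2 is not.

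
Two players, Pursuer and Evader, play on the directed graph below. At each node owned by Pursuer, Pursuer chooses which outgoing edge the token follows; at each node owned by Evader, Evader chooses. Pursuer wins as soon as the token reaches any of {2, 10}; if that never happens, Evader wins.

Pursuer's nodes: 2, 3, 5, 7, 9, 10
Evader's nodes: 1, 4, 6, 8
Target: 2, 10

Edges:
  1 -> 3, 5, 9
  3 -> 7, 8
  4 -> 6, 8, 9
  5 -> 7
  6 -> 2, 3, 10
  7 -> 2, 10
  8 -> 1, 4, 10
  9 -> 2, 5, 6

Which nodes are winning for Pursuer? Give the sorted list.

A0 = {2, 10}
A1: add {7, 9} — 7 (Pursuer) has 7→2; 9 (Pursuer) has 9→2.
A2: add {3, 5} — 3 (Pursuer) has 3→7; 5 (Pursuer) has 5→7.
A3: add {1, 6} — 1 (Evader): all of {3, 5, 9} already in; 6 (Evader): all of {2, 3, 10} already in.
A4 = A3; e.g. 4 (Evader) can still go to 8. Fixed point.
Pursuer's winning region = {1, 2, 3, 5, 6, 7, 9, 10}.

1, 2, 3, 5, 6, 7, 9, 10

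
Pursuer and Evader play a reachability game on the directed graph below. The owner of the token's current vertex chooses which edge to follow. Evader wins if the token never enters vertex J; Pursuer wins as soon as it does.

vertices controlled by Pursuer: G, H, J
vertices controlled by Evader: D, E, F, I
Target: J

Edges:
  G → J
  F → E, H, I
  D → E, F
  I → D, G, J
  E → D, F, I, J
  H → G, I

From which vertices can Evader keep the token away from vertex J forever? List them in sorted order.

D, E, F, I

A0 = {J}
A1: add {G} — G (Pursuer) has G→J.
A2: add {H} — H (Pursuer) has H→G.
A3 = A2; e.g. D (Evader) can still go to E. Fixed point.
Pursuer's attractor = {G, H, J}; Evader avoids the target exactly from the complement.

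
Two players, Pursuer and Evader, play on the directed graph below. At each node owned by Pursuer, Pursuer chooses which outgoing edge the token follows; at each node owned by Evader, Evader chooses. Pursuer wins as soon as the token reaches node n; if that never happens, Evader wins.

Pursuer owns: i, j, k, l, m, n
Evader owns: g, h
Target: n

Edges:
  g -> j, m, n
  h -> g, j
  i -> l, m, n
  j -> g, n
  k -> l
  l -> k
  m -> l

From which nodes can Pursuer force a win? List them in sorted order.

i, j, n

A0 = {n}
A1: add {i, j} — i (Pursuer) has i→n; j (Pursuer) has j→n.
A2 = A1; e.g. g (Evader) can still go to m. Fixed point.
Pursuer's winning region = {i, j, n}.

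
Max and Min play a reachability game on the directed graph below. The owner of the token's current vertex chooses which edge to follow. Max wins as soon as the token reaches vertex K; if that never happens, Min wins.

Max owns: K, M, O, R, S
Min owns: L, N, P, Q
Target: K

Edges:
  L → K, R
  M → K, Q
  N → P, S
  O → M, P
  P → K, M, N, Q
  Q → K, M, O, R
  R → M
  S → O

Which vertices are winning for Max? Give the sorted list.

K, L, M, O, Q, R, S

A0 = {K}
A1: add {M} — M (Max) has M→K.
A2: add {O, R} — O (Max) has O→M; R (Max) has R→M.
A3: add {L, Q, S} — L (Min): all of {K, R} already in; Q (Min): all of {K, M, O, R} already in; S (Max) has S→O.
A4 = A3; e.g. N (Min) can still go to P. Fixed point.
Max's winning region = {K, L, M, O, Q, R, S}.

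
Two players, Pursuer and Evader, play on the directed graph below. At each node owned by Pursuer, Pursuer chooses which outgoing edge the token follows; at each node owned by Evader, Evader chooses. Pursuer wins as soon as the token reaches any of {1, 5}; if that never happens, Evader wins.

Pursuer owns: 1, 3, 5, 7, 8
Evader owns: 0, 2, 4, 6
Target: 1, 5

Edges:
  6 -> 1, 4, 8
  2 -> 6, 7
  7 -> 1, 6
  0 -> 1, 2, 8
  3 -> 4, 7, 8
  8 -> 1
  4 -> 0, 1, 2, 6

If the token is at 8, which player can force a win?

Pursuer

A0 = {1, 5}
A1: add {7, 8} — 7 (Pursuer) has 7→1; 8 (Pursuer) has 8→1.
8 ∈ A1, so Pursuer can force the target.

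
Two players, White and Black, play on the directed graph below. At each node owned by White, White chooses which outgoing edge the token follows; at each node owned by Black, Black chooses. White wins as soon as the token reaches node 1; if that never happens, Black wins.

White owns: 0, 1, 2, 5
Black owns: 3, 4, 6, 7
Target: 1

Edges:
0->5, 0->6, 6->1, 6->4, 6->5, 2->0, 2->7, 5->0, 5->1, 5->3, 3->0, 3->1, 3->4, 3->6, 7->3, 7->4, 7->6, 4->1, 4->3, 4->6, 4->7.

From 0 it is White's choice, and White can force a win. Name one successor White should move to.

5

A0 = {1}
A1: add {5} — 5 (White) has 5→1.
A2: add {0} — 0 (White) has 0→5.
A3: add {2} — 2 (White) has 2→0.
A4 = A3; e.g. 3 (Black) can still go to 4. Fixed point.
From 0, successor 5 is in the attractor (rank 1); the other successor 6 is not.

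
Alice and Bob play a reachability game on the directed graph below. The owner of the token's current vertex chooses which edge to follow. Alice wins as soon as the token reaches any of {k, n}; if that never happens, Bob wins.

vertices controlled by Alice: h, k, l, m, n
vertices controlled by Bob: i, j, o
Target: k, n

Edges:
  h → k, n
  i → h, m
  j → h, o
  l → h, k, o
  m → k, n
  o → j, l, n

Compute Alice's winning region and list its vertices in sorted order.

A0 = {k, n}
A1: add {h, l, m} — h (Alice) has h→k; l (Alice) has l→k; m (Alice) has m→k.
A2: add {i} — i (Bob): all of {h, m} already in.
A3 = A2; e.g. j (Bob) can still go to o. Fixed point.
Alice's winning region = {h, i, k, l, m, n}.

h, i, k, l, m, n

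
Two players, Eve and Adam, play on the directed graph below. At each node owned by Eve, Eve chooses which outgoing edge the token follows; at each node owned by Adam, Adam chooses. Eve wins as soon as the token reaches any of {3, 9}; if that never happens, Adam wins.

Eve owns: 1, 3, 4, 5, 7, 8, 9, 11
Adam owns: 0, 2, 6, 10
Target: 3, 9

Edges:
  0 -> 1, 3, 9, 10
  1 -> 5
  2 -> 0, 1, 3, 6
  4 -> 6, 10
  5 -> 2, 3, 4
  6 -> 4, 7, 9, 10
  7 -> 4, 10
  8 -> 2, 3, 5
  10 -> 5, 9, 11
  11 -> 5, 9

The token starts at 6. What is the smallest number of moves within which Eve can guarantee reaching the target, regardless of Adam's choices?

A0 = {3, 9}
A1: add {5, 8, 11} — 5 (Eve) has 5→3; 8 (Eve) has 8→3; 11 (Eve) has 11→9.
A2: add {1, 10} — 1 (Eve) has 1→5; 10 (Adam): all of {5, 9, 11} already in.
A3: add {0, 4, 7} — 0 (Adam): all of {1, 3, 9, 10} already in; 4 (Eve) has 4→10; 7 (Eve) has 7→10.
A4: add {6} — 6 (Adam): all of {4, 7, 9, 10} already in.
6 enters the attractor at level 4, so Eve can force the target in 4 moves from there.

4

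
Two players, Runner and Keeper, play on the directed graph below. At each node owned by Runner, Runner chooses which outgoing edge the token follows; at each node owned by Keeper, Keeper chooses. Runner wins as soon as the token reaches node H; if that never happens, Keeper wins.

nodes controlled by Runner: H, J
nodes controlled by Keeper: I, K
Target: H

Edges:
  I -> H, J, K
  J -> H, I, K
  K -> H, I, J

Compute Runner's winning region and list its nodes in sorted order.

H, J

A0 = {H}
A1: add {J} — J (Runner) has J→H.
A2 = A1; e.g. I (Keeper) can still go to K. Fixed point.
Runner's winning region = {H, J}.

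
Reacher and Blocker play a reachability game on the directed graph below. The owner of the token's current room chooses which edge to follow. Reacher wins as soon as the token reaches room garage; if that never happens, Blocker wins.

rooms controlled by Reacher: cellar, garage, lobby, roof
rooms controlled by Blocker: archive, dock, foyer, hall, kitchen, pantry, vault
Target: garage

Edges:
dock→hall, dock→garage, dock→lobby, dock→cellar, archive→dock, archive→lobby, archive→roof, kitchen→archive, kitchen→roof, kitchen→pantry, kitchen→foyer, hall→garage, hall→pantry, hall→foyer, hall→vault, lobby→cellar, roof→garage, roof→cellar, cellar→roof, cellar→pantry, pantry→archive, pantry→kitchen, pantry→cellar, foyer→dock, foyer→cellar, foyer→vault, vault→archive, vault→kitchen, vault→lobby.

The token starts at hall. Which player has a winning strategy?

A0 = {garage}
A1: add {roof} — roof (Reacher) has roof→garage.
A2: add {cellar} — cellar (Reacher) has cellar→roof.
A3: add {lobby} — lobby (Reacher) has lobby→cellar.
A4 = A3; e.g. dock (Blocker) can still go to hall. Fixed point.
hall never enters the attractor, so Blocker can avoid the target forever.

Blocker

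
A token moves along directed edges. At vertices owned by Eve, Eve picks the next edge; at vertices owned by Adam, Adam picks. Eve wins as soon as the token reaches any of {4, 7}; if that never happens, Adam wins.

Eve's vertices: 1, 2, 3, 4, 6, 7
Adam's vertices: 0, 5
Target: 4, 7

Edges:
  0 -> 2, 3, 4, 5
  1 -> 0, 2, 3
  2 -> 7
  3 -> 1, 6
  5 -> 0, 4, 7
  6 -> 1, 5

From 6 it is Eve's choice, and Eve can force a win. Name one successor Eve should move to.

A0 = {4, 7}
A1: add {2} — 2 (Eve) has 2→7.
A2: add {1} — 1 (Eve) has 1→2.
A3: add {3, 6} — 3 (Eve) has 3→1; 6 (Eve) has 6→1.
A4 = A3; e.g. 0 (Adam) can still go to 5. Fixed point.
From 6, successor 1 is in the attractor (rank 2); the other successor 5 is not.

1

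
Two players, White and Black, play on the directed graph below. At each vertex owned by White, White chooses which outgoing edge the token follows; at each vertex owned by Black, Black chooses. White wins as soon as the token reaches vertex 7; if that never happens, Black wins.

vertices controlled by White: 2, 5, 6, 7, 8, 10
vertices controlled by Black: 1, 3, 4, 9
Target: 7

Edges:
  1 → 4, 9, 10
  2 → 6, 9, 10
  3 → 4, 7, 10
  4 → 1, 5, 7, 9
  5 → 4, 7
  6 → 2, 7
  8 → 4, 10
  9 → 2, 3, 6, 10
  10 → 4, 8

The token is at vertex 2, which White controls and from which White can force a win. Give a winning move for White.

6

A0 = {7}
A1: add {5, 6} — 5 (White) has 5→7; 6 (White) has 6→7.
A2: add {2} — 2 (White) has 2→6.
A3 = A2; e.g. 1 (Black) can still go to 4. Fixed point.
From 2, successor 6 is in the attractor (rank 1); the other successors 9, 10 are not.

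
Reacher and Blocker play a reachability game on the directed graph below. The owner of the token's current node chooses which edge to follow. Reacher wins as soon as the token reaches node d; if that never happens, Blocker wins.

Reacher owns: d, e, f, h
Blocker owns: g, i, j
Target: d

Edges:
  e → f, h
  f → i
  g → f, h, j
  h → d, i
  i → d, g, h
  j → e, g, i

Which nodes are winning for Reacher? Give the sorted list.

A0 = {d}
A1: add {h} — h (Reacher) has h→d.
A2: add {e} — e (Reacher) has e→h.
A3 = A2; e.g. f (Reacher) has no edge into A2. Fixed point.
Reacher's winning region = {d, e, h}.

d, e, h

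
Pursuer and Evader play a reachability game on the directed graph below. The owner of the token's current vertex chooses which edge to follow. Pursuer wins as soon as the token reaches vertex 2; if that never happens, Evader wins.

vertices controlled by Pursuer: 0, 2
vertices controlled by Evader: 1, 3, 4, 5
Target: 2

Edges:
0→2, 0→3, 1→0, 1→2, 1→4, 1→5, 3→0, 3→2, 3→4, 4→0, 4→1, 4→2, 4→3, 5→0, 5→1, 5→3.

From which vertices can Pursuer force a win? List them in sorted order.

0, 2

A0 = {2}
A1: add {0} — 0 (Pursuer) has 0→2.
A2 = A1; e.g. 1 (Evader) can still go to 4. Fixed point.
Pursuer's winning region = {0, 2}.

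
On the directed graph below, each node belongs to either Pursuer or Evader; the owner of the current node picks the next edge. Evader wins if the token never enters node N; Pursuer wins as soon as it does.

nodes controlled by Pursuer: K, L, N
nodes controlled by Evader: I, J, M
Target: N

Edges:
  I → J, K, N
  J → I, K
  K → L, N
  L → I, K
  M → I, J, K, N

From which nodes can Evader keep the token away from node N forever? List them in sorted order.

A0 = {N}
A1: add {K} — K (Pursuer) has K→N.
A2: add {L} — L (Pursuer) has L→K.
A3 = A2; e.g. I (Evader) can still go to J. Fixed point.
Pursuer's attractor = {K, L, N}; Evader avoids the target exactly from the complement.

I, J, M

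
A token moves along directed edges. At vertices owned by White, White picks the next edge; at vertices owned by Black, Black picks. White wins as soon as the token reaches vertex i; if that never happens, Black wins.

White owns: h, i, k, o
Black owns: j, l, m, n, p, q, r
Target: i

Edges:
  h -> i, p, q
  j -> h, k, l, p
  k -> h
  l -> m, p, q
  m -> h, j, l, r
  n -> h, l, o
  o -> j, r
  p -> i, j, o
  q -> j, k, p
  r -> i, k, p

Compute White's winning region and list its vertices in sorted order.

h, i, k

A0 = {i}
A1: add {h} — h (White) has h→i.
A2: add {k} — k (White) has k→h.
A3 = A2; e.g. j (Black) can still go to l. Fixed point.
White's winning region = {h, i, k}.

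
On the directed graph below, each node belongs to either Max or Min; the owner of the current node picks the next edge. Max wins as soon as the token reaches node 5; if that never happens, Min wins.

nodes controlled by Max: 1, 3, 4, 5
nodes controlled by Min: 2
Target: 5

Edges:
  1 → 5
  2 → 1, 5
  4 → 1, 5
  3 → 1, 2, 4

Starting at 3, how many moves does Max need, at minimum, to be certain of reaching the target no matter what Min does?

A0 = {5}
A1: add {1, 4} — 1 (Max) has 1→5; 4 (Max) has 4→5.
A2: add {2, 3} — 2 (Min): all of {1, 5} already in; 3 (Max) has 3→1.
A2 = all vertices. Fixed point.
3 enters the attractor at level 2, so Max can force the target in 2 moves from there.

2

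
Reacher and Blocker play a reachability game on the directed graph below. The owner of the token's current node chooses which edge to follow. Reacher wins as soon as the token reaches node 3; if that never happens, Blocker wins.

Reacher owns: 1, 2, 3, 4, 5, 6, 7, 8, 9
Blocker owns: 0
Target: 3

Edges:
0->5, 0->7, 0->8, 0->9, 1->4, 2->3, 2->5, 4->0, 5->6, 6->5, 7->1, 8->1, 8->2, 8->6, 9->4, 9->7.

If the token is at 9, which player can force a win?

Blocker

A0 = {3}
A1: add {2} — 2 (Reacher) has 2→3.
A2: add {8} — 8 (Reacher) has 8→2.
A3 = A2; e.g. 0 (Blocker) can still go to 5. Fixed point.
9 never enters the attractor, so Blocker can avoid the target forever.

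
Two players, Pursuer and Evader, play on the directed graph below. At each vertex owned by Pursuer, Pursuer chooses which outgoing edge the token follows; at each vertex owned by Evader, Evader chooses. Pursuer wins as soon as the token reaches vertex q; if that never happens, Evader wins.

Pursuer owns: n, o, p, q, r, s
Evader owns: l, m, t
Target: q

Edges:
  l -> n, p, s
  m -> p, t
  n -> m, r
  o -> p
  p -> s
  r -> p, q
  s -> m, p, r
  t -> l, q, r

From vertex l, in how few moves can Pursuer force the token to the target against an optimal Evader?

A0 = {q}
A1: add {r} — r (Pursuer) has r→q.
A2: add {n, s} — n (Pursuer) has n→r; s (Pursuer) has s→r.
A3: add {p} — p (Pursuer) has p→s.
A4: add {l, o} — l (Evader): all of {n, p, s} already in; o (Pursuer) has o→p.
l enters the attractor at level 4, so Pursuer can force the target in 4 moves from there.

4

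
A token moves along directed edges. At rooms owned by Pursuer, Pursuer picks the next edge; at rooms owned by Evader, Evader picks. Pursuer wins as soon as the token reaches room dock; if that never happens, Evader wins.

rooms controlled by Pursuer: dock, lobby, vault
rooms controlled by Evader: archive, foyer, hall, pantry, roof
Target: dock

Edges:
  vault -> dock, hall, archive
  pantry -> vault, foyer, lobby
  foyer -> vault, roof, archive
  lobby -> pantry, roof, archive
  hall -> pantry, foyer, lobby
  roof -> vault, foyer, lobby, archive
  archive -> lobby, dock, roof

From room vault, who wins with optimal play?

A0 = {dock}
A1: add {vault} — vault (Pursuer) has vault→dock.
A2 = A1; e.g. pantry (Evader) can still go to foyer. Fixed point.
vault ∈ A1, so Pursuer can force the target.

Pursuer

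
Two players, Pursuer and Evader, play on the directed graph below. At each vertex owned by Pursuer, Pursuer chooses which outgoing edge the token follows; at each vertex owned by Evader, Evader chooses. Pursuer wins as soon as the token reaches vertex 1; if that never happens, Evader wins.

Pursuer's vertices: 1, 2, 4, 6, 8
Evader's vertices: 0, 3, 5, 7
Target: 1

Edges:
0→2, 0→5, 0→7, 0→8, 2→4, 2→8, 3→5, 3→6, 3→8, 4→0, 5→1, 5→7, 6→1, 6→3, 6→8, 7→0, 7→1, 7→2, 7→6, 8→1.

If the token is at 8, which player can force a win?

Pursuer

A0 = {1}
A1: add {6, 8} — 6 (Pursuer) has 6→1; 8 (Pursuer) has 8→1.
8 ∈ A1, so Pursuer can force the target.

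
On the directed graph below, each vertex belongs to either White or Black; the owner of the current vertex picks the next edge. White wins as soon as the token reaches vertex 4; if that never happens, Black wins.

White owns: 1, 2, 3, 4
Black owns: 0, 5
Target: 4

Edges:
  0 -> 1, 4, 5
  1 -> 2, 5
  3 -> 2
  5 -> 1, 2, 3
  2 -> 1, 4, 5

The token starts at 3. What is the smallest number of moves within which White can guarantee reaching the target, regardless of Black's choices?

2

A0 = {4}
A1: add {2} — 2 (White) has 2→4.
A2: add {1, 3} — 1 (White) has 1→2; 3 (White) has 3→2.
3 enters the attractor at level 2, so White can force the target in 2 moves from there.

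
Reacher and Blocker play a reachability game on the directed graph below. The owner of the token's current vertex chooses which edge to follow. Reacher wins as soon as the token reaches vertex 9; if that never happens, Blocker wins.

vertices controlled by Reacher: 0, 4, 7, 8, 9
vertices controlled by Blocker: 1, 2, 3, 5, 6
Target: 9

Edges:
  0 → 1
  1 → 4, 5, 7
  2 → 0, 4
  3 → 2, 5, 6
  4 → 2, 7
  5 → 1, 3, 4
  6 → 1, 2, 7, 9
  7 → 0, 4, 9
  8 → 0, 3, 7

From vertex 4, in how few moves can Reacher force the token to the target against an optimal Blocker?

A0 = {9}
A1: add {7} — 7 (Reacher) has 7→9.
A2: add {4, 8} — 4 (Reacher) has 4→7; 8 (Reacher) has 8→7.
A3 = A2; e.g. 0 (Reacher) has no edge into A2. Fixed point.
4 enters the attractor at level 2, so Reacher can force the target in 2 moves from there.

2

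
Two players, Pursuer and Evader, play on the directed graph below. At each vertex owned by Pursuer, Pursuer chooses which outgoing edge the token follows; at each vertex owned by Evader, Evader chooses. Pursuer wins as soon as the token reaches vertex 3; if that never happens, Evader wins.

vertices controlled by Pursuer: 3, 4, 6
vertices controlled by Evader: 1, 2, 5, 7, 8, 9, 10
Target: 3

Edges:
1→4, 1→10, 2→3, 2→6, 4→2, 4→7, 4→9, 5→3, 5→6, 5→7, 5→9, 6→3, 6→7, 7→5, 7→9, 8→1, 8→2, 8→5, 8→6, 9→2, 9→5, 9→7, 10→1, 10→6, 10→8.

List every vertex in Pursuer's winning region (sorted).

2, 3, 4, 6

A0 = {3}
A1: add {6} — 6 (Pursuer) has 6→3.
A2: add {2} — 2 (Evader): all of {3, 6} already in.
A3: add {4} — 4 (Pursuer) has 4→2.
A4 = A3; e.g. 1 (Evader) can still go to 10. Fixed point.
Pursuer's winning region = {2, 3, 4, 6}.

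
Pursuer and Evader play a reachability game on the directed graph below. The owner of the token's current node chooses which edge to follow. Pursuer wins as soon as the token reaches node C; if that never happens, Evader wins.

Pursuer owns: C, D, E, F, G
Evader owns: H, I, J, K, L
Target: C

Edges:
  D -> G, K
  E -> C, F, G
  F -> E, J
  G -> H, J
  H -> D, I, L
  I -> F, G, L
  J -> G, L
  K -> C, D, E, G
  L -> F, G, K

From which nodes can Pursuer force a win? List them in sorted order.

A0 = {C}
A1: add {E} — E (Pursuer) has E→C.
A2: add {F} — F (Pursuer) has F→E.
A3 = A2; e.g. D (Pursuer) has no edge into A2. Fixed point.
Pursuer's winning region = {C, E, F}.

C, E, F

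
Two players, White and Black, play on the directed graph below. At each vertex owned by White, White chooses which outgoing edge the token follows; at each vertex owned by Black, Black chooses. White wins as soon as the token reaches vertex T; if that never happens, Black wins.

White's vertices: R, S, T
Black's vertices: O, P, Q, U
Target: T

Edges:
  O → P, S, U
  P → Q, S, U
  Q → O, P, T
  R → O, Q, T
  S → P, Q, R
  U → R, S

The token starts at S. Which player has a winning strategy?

A0 = {T}
A1: add {R} — R (White) has R→T.
A2: add {S} — S (White) has S→R.
S ∈ A2, so White can force the target.

White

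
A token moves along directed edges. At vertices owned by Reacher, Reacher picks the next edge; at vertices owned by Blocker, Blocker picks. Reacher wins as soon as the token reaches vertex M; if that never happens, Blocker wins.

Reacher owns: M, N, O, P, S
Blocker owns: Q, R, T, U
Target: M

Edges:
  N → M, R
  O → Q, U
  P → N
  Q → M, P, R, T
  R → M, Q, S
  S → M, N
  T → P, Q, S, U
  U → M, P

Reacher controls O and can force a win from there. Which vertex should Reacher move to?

A0 = {M}
A1: add {N, S} — N (Reacher) has N→M; S (Reacher) has S→M.
A2: add {P} — P (Reacher) has P→N.
A3: add {U} — U (Blocker): all of {M, P} already in.
A4: add {O} — O (Reacher) has O→U.
A5 = A4; e.g. Q (Blocker) can still go to R. Fixed point.
From O, successor U is in the attractor (rank 3); the other successor Q is not.

U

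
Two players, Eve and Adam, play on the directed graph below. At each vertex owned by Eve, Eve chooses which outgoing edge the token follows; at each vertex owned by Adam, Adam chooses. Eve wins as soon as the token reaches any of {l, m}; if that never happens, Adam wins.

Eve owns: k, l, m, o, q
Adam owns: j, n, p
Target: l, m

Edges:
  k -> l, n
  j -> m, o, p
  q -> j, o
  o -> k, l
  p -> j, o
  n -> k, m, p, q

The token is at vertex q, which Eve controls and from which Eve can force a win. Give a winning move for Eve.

o

A0 = {l, m}
A1: add {k, o} — k (Eve) has k→l; o (Eve) has o→l.
A2: add {q} — q (Eve) has q→o.
A3 = A2; e.g. j (Adam) can still go to p. Fixed point.
From q, successor o is in the attractor (rank 1); the other successor j is not.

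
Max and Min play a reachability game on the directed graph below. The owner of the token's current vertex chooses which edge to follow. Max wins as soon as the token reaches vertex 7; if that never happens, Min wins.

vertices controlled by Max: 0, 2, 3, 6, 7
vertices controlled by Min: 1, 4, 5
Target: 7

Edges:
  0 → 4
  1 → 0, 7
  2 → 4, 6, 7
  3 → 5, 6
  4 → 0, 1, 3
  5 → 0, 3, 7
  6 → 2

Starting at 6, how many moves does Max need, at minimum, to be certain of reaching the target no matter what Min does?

A0 = {7}
A1: add {2} — 2 (Max) has 2→7.
A2: add {6} — 6 (Max) has 6→2.
6 enters the attractor at level 2, so Max can force the target in 2 moves from there.

2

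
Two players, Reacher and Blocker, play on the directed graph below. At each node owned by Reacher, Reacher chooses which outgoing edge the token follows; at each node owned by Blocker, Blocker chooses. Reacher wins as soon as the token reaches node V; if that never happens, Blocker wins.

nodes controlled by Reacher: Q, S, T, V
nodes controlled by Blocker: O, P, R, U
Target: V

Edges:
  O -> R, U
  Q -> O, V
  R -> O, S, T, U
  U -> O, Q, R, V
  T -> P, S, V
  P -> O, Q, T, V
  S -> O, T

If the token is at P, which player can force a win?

Blocker

A0 = {V}
A1: add {Q, T} — Q (Reacher) has Q→V; T (Reacher) has T→V.
A2: add {S} — S (Reacher) has S→T.
A3 = A2; e.g. O (Blocker) can still go to R. Fixed point.
P never enters the attractor, so Blocker can avoid the target forever.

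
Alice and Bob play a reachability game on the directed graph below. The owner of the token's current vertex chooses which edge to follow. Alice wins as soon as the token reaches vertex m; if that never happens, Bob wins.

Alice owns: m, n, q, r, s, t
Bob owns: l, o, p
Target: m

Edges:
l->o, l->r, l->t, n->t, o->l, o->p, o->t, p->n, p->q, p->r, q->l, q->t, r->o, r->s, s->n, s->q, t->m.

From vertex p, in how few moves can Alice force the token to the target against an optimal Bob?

5

A0 = {m}
A1: add {t} — t (Alice) has t→m.
A2: add {n, q} — n (Alice) has n→t; q (Alice) has q→t.
A3: add {s} — s (Alice) has s→n.
A4: add {r} — r (Alice) has r→s.
A5: add {p} — p (Bob): all of {n, q, r} already in.
A6 = A5; e.g. l (Bob) can still go to o. Fixed point.
p enters the attractor at level 5, so Alice can force the target in 5 moves from there.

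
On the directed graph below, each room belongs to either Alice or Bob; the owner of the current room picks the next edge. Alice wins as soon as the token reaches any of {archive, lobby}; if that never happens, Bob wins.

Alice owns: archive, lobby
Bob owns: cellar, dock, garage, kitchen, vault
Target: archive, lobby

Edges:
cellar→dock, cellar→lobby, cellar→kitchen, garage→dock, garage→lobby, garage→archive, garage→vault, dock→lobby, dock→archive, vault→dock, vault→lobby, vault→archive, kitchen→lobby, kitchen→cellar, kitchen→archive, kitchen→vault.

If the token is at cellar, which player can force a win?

A0 = {archive, lobby}
A1: add {dock} — dock (Bob): all of {lobby, archive} already in.
A2: add {vault} — vault (Bob): all of {dock, lobby, archive} already in.
A3: add {garage} — garage (Bob): all of {dock, lobby, archive, vault} already in.
A4 = A3; e.g. cellar (Bob) can still go to kitchen. Fixed point.
cellar never enters the attractor, so Bob can avoid the target forever.

Bob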